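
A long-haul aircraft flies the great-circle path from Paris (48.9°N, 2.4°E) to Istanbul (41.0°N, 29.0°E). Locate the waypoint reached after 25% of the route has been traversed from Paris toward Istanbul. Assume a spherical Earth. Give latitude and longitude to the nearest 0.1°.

≈ 47.5°N, 9.7°E

Write both endpoints as unit vectors p₁, p₂ with components (cos φ cos λ, cos φ sin λ, sin φ).
The central angle between the endpoints is δ = arccos(p₁·p₂) ≈ 0.354 rad (20.3°).
Interpolate at f = 0.25 with slerp weights a = sin((1−f)δ)/sin δ ≈ 0.757, b = sin(fδ)/sin δ ≈ 0.255.
p = a·p₁ + b·p₂ ≈ (0.665, 0.114, 0.738); φ = arcsin(p_z) ≈ 47.53°, λ = atan2(p_y, p_x) ≈ 9.73°.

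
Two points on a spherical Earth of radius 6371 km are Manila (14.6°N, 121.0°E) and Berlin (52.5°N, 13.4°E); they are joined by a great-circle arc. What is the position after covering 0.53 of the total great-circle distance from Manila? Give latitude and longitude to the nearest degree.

The haversine formula gives a central angle δ ≈ 1.549 rad (88.7°) between the endpoints.
Interpolate at f = 0.53 with slerp weights a = sin((1−f)δ)/sin δ ≈ 0.666, b = sin(fδ)/sin δ ≈ 0.732.
p = a·p₁ + b·p₂ ≈ (0.102, 0.655, 0.748); φ = arcsin(p_z) ≈ 48.46°, λ = atan2(p_y, p_x) ≈ 81.17°.

≈ (48°N, 81°E)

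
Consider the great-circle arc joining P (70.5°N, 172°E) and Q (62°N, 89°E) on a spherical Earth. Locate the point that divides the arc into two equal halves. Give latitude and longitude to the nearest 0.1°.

From cos δ = sin φ₁ sin φ₂ + cos φ₁ cos φ₂ cos Δλ, the central angle is δ ≈ 0.552 rad (31.6°).
Interpolate at f = 1/2 with slerp weights a = sin((1−f)δ)/sin δ ≈ 0.520, b = sin(fδ)/sin δ ≈ 0.520.
p = a·p₁ + b·p₂ ≈ (-0.168, 0.268, 0.949); φ = arcsin(p_z) ≈ 71.57°, λ = atan2(p_y, p_x) ≈ 122.00°.

≈ (71.6°N, 122.0°E)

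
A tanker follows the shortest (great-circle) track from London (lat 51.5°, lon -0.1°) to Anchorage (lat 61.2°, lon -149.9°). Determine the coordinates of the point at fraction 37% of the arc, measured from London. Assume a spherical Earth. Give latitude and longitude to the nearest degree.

Write both endpoints as unit vectors p₁, p₂ with components (cos φ cos λ, cos φ sin λ, sin φ).
The central angle between the endpoints is δ = arccos(p₁·p₂) ≈ 1.130 rad (64.7°).
Interpolate at f = 0.37 with slerp weights a = sin((1−f)δ)/sin δ ≈ 0.722, b = sin(fδ)/sin δ ≈ 0.449.
p = a·p₁ + b·p₂ ≈ (0.263, -0.109, 0.959); φ = arcsin(p_z) ≈ 73.48°, λ = atan2(p_y, p_x) ≈ -22.59°.

≈ lat 73°, lon -23°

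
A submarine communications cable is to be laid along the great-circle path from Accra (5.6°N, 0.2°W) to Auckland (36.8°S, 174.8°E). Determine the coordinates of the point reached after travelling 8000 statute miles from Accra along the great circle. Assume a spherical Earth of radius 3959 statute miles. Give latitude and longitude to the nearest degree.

≈ 69°S, 161°E

From cos δ = sin φ₁ sin φ₂ + cos φ₁ cos φ₂ cos Δλ, the central angle is δ ≈ 2.591 rad (148.5°). The total great-circle distance is δ·R ≈ 2.591 × 3959 ≈ 10259 mi, so the target fraction is f = 8000/10259 ≈ 0.780.
Interpolate at f ≈ 0.780 with slerp weights a = sin((1−f)δ)/sin δ ≈ 1.033, b = sin(fδ)/sin δ ≈ 1.722.
p = a·p₁ + b·p₂ ≈ (-0.345, 0.121, -0.931); φ = arcsin(p_z) ≈ -68.53°, λ = atan2(p_y, p_x) ≈ 160.63°.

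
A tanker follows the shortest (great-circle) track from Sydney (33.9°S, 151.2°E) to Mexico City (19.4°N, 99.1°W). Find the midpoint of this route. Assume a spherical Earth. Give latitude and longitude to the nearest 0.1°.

≈ 12.4°S, 148.8°W

Write both endpoints as unit vectors p₁, p₂ with components (cos φ cos λ, cos φ sin λ, sin φ).
The central angle between the endpoints is δ = arccos(p₁·p₂) ≈ 2.037 rad (116.7°).
Interpolate at f = 1/2 with slerp weights a = sin((1−f)δ)/sin δ ≈ 0.953, b = sin(fδ)/sin δ ≈ 0.953.
p = a·p₁ + b·p₂ ≈ (-0.835, -0.506, -0.215); φ = arcsin(p_z) ≈ -12.41°, λ = atan2(p_y, p_x) ≈ -148.77°.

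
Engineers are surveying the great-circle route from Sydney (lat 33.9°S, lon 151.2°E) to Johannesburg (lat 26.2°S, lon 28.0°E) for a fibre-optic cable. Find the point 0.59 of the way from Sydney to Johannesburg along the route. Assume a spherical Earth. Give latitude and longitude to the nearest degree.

≈ lat 49°S, lon 72°E

From cos δ = sin φ₁ sin φ₂ + cos φ₁ cos φ₂ cos Δλ, the central angle is δ ≈ 1.733 rad (99.3°).
Interpolate at f = 0.59 with slerp weights a = sin((1−f)δ)/sin δ ≈ 0.661, b = sin(fδ)/sin δ ≈ 0.865.
p = a·p₁ + b·p₂ ≈ (0.204, 0.629, -0.750); φ = arcsin(p_z) ≈ -48.63°, λ = atan2(p_y, p_x) ≈ 71.99°.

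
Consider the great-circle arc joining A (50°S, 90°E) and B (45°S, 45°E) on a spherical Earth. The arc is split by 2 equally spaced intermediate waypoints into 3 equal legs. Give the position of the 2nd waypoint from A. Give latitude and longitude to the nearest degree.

≈ (49°S, 59°E)

The haversine formula gives a central angle δ ≈ 0.529 rad (30.3°) between the endpoints.
Interpolate at f = 2/3 with slerp weights a = sin((1−f)δ)/sin δ ≈ 0.348, b = sin(fδ)/sin δ ≈ 0.684.
p = a·p₁ + b·p₂ ≈ (0.342, 0.566, -0.750); φ = arcsin(p_z) ≈ -48.61°, λ = atan2(p_y, p_x) ≈ 58.83°.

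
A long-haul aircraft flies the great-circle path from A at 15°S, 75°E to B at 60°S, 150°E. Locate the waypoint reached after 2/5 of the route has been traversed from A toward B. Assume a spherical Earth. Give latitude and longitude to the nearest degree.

≈ 38°S, 93°E

Write both endpoints as unit vectors p₁, p₂ with components (cos φ cos λ, cos φ sin λ, sin φ).
The central angle between the endpoints is δ = arccos(p₁·p₂) ≈ 1.214 rad (69.6°).
Interpolate at f = 2/5 with slerp weights a = sin((1−f)δ)/sin δ ≈ 0.710, b = sin(fδ)/sin δ ≈ 0.498.
p = a·p₁ + b·p₂ ≈ (-0.038, 0.787, -0.615); φ = arcsin(p_z) ≈ -37.97°, λ = atan2(p_y, p_x) ≈ 92.77°.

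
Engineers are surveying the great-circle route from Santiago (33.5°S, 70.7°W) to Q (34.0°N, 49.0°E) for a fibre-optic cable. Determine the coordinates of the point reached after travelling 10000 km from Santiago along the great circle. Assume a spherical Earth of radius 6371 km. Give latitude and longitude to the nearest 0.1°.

Write both endpoints as unit vectors p₁, p₂ with components (cos φ cos λ, cos φ sin λ, sin φ).
The central angle between the endpoints is δ = arccos(p₁·p₂) ≈ 2.280 rad (130.6°). The total great-circle distance is δ·R ≈ 2.280 × 6371 ≈ 14525 km, so the target fraction is f = 10000/14525 ≈ 0.688.
Interpolate at f ≈ 0.688 with slerp weights a = sin((1−f)δ)/sin δ ≈ 0.859, b = sin(fδ)/sin δ ≈ 1.318.
p = a·p₁ + b·p₂ ≈ (0.953, 0.148, 0.263); φ = arcsin(p_z) ≈ 15.22°, λ = atan2(p_y, p_x) ≈ 8.84°.

≈ (15.2°N, 8.8°E)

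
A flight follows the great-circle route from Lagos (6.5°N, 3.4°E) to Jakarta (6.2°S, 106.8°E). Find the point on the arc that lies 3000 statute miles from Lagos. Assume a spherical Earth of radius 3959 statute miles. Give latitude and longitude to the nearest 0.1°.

The haversine formula gives a central angle δ ≈ 1.814 rad (104.0°) between the endpoints. The total great-circle distance is δ·R ≈ 1.814 × 3959 ≈ 7183 mi, so the target fraction is f = 3000/7183 ≈ 0.418.
Interpolate at f ≈ 0.418 with slerp weights a = sin((1−f)δ)/sin δ ≈ 0.897, b = sin(fδ)/sin δ ≈ 0.708.
p = a·p₁ + b·p₂ ≈ (0.686, 0.727, 0.025); φ = arcsin(p_z) ≈ 1.44°, λ = atan2(p_y, p_x) ≈ 46.64°.

≈ 1.4°N, 46.6°E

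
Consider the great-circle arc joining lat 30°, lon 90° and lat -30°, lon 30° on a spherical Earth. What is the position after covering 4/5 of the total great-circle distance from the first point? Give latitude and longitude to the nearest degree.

The haversine formula gives a central angle δ ≈ 1.445 rad (82.8°) between the endpoints.
Interpolate at f = 4/5 with slerp weights a = sin((1−f)δ)/sin δ ≈ 0.287, b = sin(fδ)/sin δ ≈ 0.923.
p = a·p₁ + b·p₂ ≈ (0.692, 0.648, -0.318); φ = arcsin(p_z) ≈ -18.52°, λ = atan2(p_y, p_x) ≈ 43.14°.

≈ lat -19°, lon 43°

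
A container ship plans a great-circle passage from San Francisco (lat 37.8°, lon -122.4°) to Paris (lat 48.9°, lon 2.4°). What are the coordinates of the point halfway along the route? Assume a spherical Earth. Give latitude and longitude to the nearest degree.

≈ lat 64°, lon -70°

Write both endpoints as unit vectors p₁, p₂ with components (cos φ cos λ, cos φ sin λ, sin φ).
The central angle between the endpoints is δ = arccos(p₁·p₂) ≈ 1.405 rad (80.5°).
Interpolate at f = 1/2 with slerp weights a = sin((1−f)δ)/sin δ ≈ 0.655, b = sin(fδ)/sin δ ≈ 0.655.
p = a·p₁ + b·p₂ ≈ (0.153, -0.419, 0.895); φ = arcsin(p_z) ≈ 63.51°, λ = atan2(p_y, p_x) ≈ -69.95°.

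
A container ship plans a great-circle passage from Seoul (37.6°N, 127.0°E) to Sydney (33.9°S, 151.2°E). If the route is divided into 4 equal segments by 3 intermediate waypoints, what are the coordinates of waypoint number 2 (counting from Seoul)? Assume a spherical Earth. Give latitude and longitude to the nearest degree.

≈ (2°N, 139°E)

Write both endpoints as unit vectors p₁, p₂ with components (cos φ cos λ, cos φ sin λ, sin φ).
The central angle between the endpoints is δ = arccos(p₁·p₂) ≈ 1.308 rad (75.0°).
Interpolate at f = 2/4 with slerp weights a = sin((1−f)δ)/sin δ ≈ 0.630, b = sin(fδ)/sin δ ≈ 0.630.
p = a·p₁ + b·p₂ ≈ (-0.759, 0.651, 0.033); φ = arcsin(p_z) ≈ 1.89°, λ = atan2(p_y, p_x) ≈ 139.39°.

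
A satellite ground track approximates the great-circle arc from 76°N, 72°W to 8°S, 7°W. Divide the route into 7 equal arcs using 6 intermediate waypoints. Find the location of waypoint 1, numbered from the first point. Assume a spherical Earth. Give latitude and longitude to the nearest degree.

The haversine formula gives a central angle δ ≈ 1.605 rad (91.9°) between the endpoints.
Interpolate at f = 1/7 with slerp weights a = sin((1−f)δ)/sin δ ≈ 0.982, b = sin(fδ)/sin δ ≈ 0.227.
p = a·p₁ + b·p₂ ≈ (0.297, -0.253, 0.921); φ = arcsin(p_z) ≈ 67.03°, λ = atan2(p_y, p_x) ≈ -40.47°.

≈ 67°N, 40°W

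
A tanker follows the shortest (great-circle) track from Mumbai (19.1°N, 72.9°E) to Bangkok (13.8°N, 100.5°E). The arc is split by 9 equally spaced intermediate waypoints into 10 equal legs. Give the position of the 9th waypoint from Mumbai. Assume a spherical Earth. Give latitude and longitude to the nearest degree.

≈ (14°N, 98°E)

The haversine formula gives a central angle δ ≈ 0.471 rad (27.0°) between the endpoints.
Interpolate at f = 9/10 with slerp weights a = sin((1−f)δ)/sin δ ≈ 0.104, b = sin(fδ)/sin δ ≈ 0.906.
p = a·p₁ + b·p₂ ≈ (-0.132, 0.959, 0.250); φ = arcsin(p_z) ≈ 14.49°, λ = atan2(p_y, p_x) ≈ 97.81°.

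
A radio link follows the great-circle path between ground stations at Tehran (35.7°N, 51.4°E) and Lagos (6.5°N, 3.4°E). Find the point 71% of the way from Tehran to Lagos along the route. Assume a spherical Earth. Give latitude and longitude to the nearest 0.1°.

Write both endpoints as unit vectors p₁, p₂ with components (cos φ cos λ, cos φ sin λ, sin φ).
The central angle between the endpoints is δ = arccos(p₁·p₂) ≈ 0.920 rad (52.7°).
Interpolate at f = 0.71 with slerp weights a = sin((1−f)δ)/sin δ ≈ 0.331, b = sin(fδ)/sin δ ≈ 0.764.
p = a·p₁ + b·p₂ ≈ (0.925, 0.255, 0.280); φ = arcsin(p_z) ≈ 16.25°, λ = atan2(p_y, p_x) ≈ 15.42°.

≈ (16.3°N, 15.4°E)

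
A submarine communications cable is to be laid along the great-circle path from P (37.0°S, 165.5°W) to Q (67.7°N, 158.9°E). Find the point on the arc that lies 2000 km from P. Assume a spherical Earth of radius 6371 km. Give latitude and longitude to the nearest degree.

Convert each endpoint to a unit vector on the sphere (x = cos φ cos λ, y = cos φ sin λ, z = sin φ).
The central angle between the endpoints is δ = arccos(p₁·p₂) ≈ 1.886 rad (108.1°). The total great-circle distance is δ·R ≈ 1.886 × 6371 ≈ 12018 km, so the target fraction is f = 2000/12018 ≈ 0.166.
Interpolate at f ≈ 0.166 with slerp weights a = sin((1−f)δ)/sin δ ≈ 1.052, b = sin(fδ)/sin δ ≈ 0.325.
p = a·p₁ + b·p₂ ≈ (-0.928, -0.166, -0.333); φ = arcsin(p_z) ≈ -19.42°, λ = atan2(p_y, p_x) ≈ -169.86°.

≈ (19°S, 170°W)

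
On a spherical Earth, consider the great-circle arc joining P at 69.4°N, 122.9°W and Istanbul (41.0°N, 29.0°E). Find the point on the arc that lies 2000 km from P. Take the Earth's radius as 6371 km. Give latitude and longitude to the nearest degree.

≈ 82°N, 63°W

Convert each endpoint to a unit vector on the sphere (x = cos φ cos λ, y = cos φ sin λ, z = sin φ).
The central angle between the endpoints is δ = arccos(p₁·p₂) ≈ 1.181 rad (67.7°). The total great-circle distance is δ·R ≈ 1.181 × 6371 ≈ 7525 km, so the target fraction is f = 2000/7525 ≈ 0.266.
Interpolate at f ≈ 0.266 with slerp weights a = sin((1−f)δ)/sin δ ≈ 0.824, b = sin(fδ)/sin δ ≈ 0.334.
p = a·p₁ + b·p₂ ≈ (0.063, -0.121, 0.991); φ = arcsin(p_z) ≈ 82.15°, λ = atan2(p_y, p_x) ≈ -62.64°.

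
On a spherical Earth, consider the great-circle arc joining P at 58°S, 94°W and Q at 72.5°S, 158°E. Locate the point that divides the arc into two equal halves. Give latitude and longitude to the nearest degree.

≈ 74°S, 127°W

Write both endpoints as unit vectors p₁, p₂ with components (cos φ cos λ, cos φ sin λ, sin φ).
The central angle between the endpoints is δ = arccos(p₁·p₂) ≈ 0.708 rad (40.6°).
Interpolate at f = 1/2 with slerp weights a = sin((1−f)δ)/sin δ ≈ 0.533, b = sin(fδ)/sin δ ≈ 0.533.
p = a·p₁ + b·p₂ ≈ (-0.168, -0.222, -0.960); φ = arcsin(p_z) ≈ -73.84°, λ = atan2(p_y, p_x) ≈ -127.20°.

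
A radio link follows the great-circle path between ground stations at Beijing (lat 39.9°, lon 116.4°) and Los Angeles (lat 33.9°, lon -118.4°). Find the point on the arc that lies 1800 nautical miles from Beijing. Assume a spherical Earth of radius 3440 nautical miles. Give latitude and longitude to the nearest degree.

≈ lat 57°, lon 155°

The haversine formula gives a central angle δ ≈ 1.580 rad (90.5°) between the endpoints. The total great-circle distance is δ·R ≈ 1.580 × 3440 ≈ 5435 nmi, so the target fraction is f = 1800/5435 ≈ 0.331.
Interpolate at f ≈ 0.331 with slerp weights a = sin((1−f)δ)/sin δ ≈ 0.871, b = sin(fδ)/sin δ ≈ 0.500.
p = a·p₁ + b·p₂ ≈ (-0.494, 0.234, 0.837); φ = arcsin(p_z) ≈ 56.86°, λ = atan2(p_y, p_x) ≈ 154.71°.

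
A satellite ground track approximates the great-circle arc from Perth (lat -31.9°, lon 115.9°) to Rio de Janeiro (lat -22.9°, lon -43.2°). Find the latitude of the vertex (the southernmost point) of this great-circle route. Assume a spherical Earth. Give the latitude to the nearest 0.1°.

The great circle lies in the plane with unit normal n̂ = (p₁ × p₂)/|p₁ × p₂|.
Here n̂_z ≈ -0.328; the vertex latitude is φ_max = arccos|n̂_z| ≈ 70.9°.
Check via Clairaut: cos φ_max = |cos φ₁| · sin C = cos(31.9°)·sin(157.3°) ≈ 0.328, again giving ≈ 70.9°.

≈ -70.9°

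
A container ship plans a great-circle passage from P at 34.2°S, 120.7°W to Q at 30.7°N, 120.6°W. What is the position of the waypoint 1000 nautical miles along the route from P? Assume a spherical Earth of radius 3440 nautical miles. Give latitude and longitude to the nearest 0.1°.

≈ 17.5°S, 120.7°W

From cos δ = sin φ₁ sin φ₂ + cos φ₁ cos φ₂ cos Δλ, the central angle is δ ≈ 1.133 rad (64.9°). The total great-circle distance is δ·R ≈ 1.133 × 3440 ≈ 3897 nmi, so the target fraction is f = 1000/3897 ≈ 0.257.
Interpolate at f ≈ 0.257 with slerp weights a = sin((1−f)δ)/sin δ ≈ 0.824, b = sin(fδ)/sin δ ≈ 0.317.
p = a·p₁ + b·p₂ ≈ (-0.486, -0.820, -0.301); φ = arcsin(p_z) ≈ -17.54°, λ = atan2(p_y, p_x) ≈ -120.67°.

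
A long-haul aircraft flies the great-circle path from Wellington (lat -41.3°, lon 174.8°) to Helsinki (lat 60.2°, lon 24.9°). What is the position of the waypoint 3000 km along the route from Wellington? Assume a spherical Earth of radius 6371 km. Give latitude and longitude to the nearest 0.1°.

≈ lat -17.8°, lon 159.3°

Write both endpoints as unit vectors p₁, p₂ with components (cos φ cos λ, cos φ sin λ, sin φ).
The central angle between the endpoints is δ = arccos(p₁·p₂) ≈ 2.681 rad (153.6°). The total great-circle distance is δ·R ≈ 2.681 × 6371 ≈ 17080 km, so the target fraction is f = 3000/17080 ≈ 0.176.
Interpolate at f ≈ 0.176 with slerp weights a = sin((1−f)δ)/sin δ ≈ 1.805, b = sin(fδ)/sin δ ≈ 1.020.
p = a·p₁ + b·p₂ ≈ (-0.891, 0.336, -0.306); φ = arcsin(p_z) ≈ -17.81°, λ = atan2(p_y, p_x) ≈ 159.31°.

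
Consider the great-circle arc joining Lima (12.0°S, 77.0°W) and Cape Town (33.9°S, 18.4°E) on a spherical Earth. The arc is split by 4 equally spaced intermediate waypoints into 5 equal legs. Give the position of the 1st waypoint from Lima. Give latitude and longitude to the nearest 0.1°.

≈ 21.3°S, 61.5°W

Convert each endpoint to a unit vector on the sphere (x = cos φ cos λ, y = cos φ sin λ, z = sin φ).
The central angle between the endpoints is δ = arccos(p₁·p₂) ≈ 1.531 rad (87.7°).
Interpolate at f = 1/5 with slerp weights a = sin((1−f)δ)/sin δ ≈ 0.942, b = sin(fδ)/sin δ ≈ 0.302.
p = a·p₁ + b·p₂ ≈ (0.445, -0.818, -0.364); φ = arcsin(p_z) ≈ -21.35°, λ = atan2(p_y, p_x) ≈ -61.47°.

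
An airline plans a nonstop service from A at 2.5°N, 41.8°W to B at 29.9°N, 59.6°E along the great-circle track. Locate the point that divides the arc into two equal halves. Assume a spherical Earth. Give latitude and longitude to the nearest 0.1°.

≈ 24.6°N, 4.0°E

Write both endpoints as unit vectors p₁, p₂ with components (cos φ cos λ, cos φ sin λ, sin φ).
The central angle between the endpoints is δ = arccos(p₁·p₂) ≈ 1.721 rad (98.6°).
Interpolate at f = 1/2 with slerp weights a = sin((1−f)δ)/sin δ ≈ 0.767, b = sin(fδ)/sin δ ≈ 0.767.
p = a·p₁ + b·p₂ ≈ (0.907, 0.063, 0.416); φ = arcsin(p_z) ≈ 24.56°, λ = atan2(p_y, p_x) ≈ 3.95°.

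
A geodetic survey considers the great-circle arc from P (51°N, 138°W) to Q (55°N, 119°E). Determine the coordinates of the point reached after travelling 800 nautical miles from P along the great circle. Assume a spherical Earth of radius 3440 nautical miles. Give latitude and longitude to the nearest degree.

≈ (60°N, 156°W)

Write both endpoints as unit vectors p₁, p₂ with components (cos φ cos λ, cos φ sin λ, sin φ).
The central angle between the endpoints is δ = arccos(p₁·p₂) ≈ 0.982 rad (56.3°). The total great-circle distance is δ·R ≈ 0.982 × 3440 ≈ 3378 nmi, so the target fraction is f = 800/3378 ≈ 0.237.
Interpolate at f ≈ 0.237 with slerp weights a = sin((1−f)δ)/sin δ ≈ 0.819, b = sin(fδ)/sin δ ≈ 0.277.
p = a·p₁ + b·p₂ ≈ (-0.460, -0.206, 0.864); φ = arcsin(p_z) ≈ 59.73°, λ = atan2(p_y, p_x) ≈ -155.89°.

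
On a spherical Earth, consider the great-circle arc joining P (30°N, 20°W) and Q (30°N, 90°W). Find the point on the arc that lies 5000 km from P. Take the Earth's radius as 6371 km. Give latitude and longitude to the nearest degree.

≈ (34°N, 73°W)

Write both endpoints as unit vectors p₁, p₂ with components (cos φ cos λ, cos φ sin λ, sin φ).
The central angle between the endpoints is δ = arccos(p₁·p₂) ≈ 1.040 rad (59.6°). The total great-circle distance is δ·R ≈ 1.040 × 6371 ≈ 6624 km, so the target fraction is f = 5000/6624 ≈ 0.755.
Interpolate at f ≈ 0.755 with slerp weights a = sin((1−f)δ)/sin δ ≈ 0.292, b = sin(fδ)/sin δ ≈ 0.820.
p = a·p₁ + b·p₂ ≈ (0.238, -0.796, 0.556); φ = arcsin(p_z) ≈ 33.78°, λ = atan2(p_y, p_x) ≈ -73.37°.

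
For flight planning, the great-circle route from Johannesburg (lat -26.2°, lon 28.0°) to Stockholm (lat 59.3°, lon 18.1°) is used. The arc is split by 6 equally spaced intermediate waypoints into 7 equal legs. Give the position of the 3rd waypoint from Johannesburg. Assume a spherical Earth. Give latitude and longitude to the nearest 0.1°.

≈ lat 10.5°, lon 24.9°

Write both endpoints as unit vectors p₁, p₂ with components (cos φ cos λ, cos φ sin λ, sin φ).
The central angle between the endpoints is δ = arccos(p₁·p₂) ≈ 1.499 rad (85.9°).
Interpolate at f = 3/7 with slerp weights a = sin((1−f)δ)/sin δ ≈ 0.758, b = sin(fδ)/sin δ ≈ 0.601.
p = a·p₁ + b·p₂ ≈ (0.892, 0.414, 0.182); φ = arcsin(p_z) ≈ 10.49°, λ = atan2(p_y, p_x) ≈ 24.93°.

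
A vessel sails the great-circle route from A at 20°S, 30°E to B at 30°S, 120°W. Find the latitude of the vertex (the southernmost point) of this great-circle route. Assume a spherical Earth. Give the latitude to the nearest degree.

The great circle lies in the plane with unit normal n̂ = (p₁ × p₂)/|p₁ × p₂|.
Here n̂_z ≈ -0.481; the vertex latitude is φ_max = arccos|n̂_z| ≈ 61.2°.
Check via Clairaut: cos φ_max = |cos φ₁| · sin C = cos(20.0°)·sin(149.2°) ≈ 0.481, again giving ≈ 61.2°.

≈ 61°S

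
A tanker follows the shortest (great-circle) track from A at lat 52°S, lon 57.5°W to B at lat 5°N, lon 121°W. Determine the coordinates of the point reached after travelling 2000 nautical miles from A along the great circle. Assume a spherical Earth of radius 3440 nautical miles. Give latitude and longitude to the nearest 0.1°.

Write both endpoints as unit vectors p₁, p₂ with components (cos φ cos λ, cos φ sin λ, sin φ).
The central angle between the endpoints is δ = arccos(p₁·p₂) ≈ 1.364 rad (78.2°). The total great-circle distance is δ·R ≈ 1.364 × 3440 ≈ 4693 nmi, so the target fraction is f = 2000/4693 ≈ 0.426.
Interpolate at f ≈ 0.426 with slerp weights a = sin((1−f)δ)/sin δ ≈ 0.721, b = sin(fδ)/sin δ ≈ 0.561.
p = a·p₁ + b·p₂ ≈ (-0.049, -0.853, -0.519); φ = arcsin(p_z) ≈ -31.27°, λ = atan2(p_y, p_x) ≈ -93.32°.

≈ lat 31.3°S, lon 93.3°W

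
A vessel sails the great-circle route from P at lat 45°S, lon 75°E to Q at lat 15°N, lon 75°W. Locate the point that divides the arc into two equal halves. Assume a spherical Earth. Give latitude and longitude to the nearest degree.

≈ lat 42°S, lon 30°W

Convert each endpoint to a unit vector on the sphere (x = cos φ cos λ, y = cos φ sin λ, z = sin φ).
The central angle between the endpoints is δ = arccos(p₁·p₂) ≈ 2.457 rad (140.8°).
Interpolate at f = 1/2 with slerp weights a = sin((1−f)δ)/sin δ ≈ 1.489, b = sin(fδ)/sin δ ≈ 1.489.
p = a·p₁ + b·p₂ ≈ (0.645, -0.372, -0.668); φ = arcsin(p_z) ≈ -41.88°, λ = atan2(p_y, p_x) ≈ -30.00°.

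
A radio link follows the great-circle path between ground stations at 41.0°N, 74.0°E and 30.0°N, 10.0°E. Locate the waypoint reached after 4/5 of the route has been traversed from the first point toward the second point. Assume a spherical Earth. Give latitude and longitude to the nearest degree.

≈ 35°N, 21°E

Convert each endpoint to a unit vector on the sphere (x = cos φ cos λ, y = cos φ sin λ, z = sin φ).
The central angle between the endpoints is δ = arccos(p₁·p₂) ≈ 0.909 rad (52.1°).
Interpolate at f = 4/5 with slerp weights a = sin((1−f)δ)/sin δ ≈ 0.229, b = sin(fδ)/sin δ ≈ 0.843.
p = a·p₁ + b·p₂ ≈ (0.766, 0.293, 0.572); φ = arcsin(p_z) ≈ 34.87°, λ = atan2(p_y, p_x) ≈ 20.92°.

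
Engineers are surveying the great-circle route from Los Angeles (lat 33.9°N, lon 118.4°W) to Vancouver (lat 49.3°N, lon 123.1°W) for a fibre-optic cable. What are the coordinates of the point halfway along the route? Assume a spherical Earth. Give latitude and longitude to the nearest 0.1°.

Convert each endpoint to a unit vector on the sphere (x = cos φ cos λ, y = cos φ sin λ, z = sin φ).
The central angle between the endpoints is δ = arccos(p₁·p₂) ≈ 0.276 rad (15.8°).
Interpolate at f = 1/2 with slerp weights a = sin((1−f)δ)/sin δ ≈ 0.505, b = sin(fδ)/sin δ ≈ 0.505.
p = a·p₁ + b·p₂ ≈ (-0.379, -0.644, 0.664); φ = arcsin(p_z) ≈ 41.62°, λ = atan2(p_y, p_x) ≈ -120.47°.

≈ lat 41.6°N, lon 120.5°W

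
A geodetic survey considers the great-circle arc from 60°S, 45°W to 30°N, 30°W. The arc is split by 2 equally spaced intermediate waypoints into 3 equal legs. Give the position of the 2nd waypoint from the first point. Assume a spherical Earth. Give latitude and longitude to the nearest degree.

≈ 0°N, 34°W

From cos δ = sin φ₁ sin φ₂ + cos φ₁ cos φ₂ cos Δλ, the central angle is δ ≈ 1.586 rad (90.8°).
Interpolate at f = 2/3 with slerp weights a = sin((1−f)δ)/sin δ ≈ 0.504, b = sin(fδ)/sin δ ≈ 0.871.
p = a·p₁ + b·p₂ ≈ (0.832, -0.555, -0.001); φ = arcsin(p_z) ≈ -0.07°, λ = atan2(p_y, p_x) ≈ -33.74°.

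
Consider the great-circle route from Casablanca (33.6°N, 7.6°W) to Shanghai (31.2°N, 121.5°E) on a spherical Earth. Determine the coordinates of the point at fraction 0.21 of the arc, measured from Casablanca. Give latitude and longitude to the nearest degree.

Write both endpoints as unit vectors p₁, p₂ with components (cos φ cos λ, cos φ sin λ, sin φ).
The central angle between the endpoints is δ = arccos(p₁·p₂) ≈ 1.734 rad (99.4°).
Interpolate at f = 0.21 with slerp weights a = sin((1−f)δ)/sin δ ≈ 0.993, b = sin(fδ)/sin δ ≈ 0.361.
p = a·p₁ + b·p₂ ≈ (0.659, 0.154, 0.737); φ = arcsin(p_z) ≈ 47.44°, λ = atan2(p_y, p_x) ≈ 13.15°.

≈ 47°N, 13°E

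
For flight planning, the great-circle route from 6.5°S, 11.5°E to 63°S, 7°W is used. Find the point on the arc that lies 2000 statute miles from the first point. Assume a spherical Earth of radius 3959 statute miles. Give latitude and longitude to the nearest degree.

From cos δ = sin φ₁ sin φ₂ + cos φ₁ cos φ₂ cos Δλ, the central angle is δ ≈ 1.014 rad (58.1°). The total great-circle distance is δ·R ≈ 1.014 × 3959 ≈ 4014 mi, so the target fraction is f = 2000/4014 ≈ 0.498.
Interpolate at f ≈ 0.498 with slerp weights a = sin((1−f)δ)/sin δ ≈ 0.574, b = sin(fδ)/sin δ ≈ 0.570.
p = a·p₁ + b·p₂ ≈ (0.815, 0.082, -0.573); φ = arcsin(p_z) ≈ -34.96°, λ = atan2(p_y, p_x) ≈ 5.75°.

≈ 35°S, 6°E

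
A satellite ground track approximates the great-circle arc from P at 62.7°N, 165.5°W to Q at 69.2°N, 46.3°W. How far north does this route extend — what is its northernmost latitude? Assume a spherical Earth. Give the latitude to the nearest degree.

≈ 78°N

The great circle lies in the plane with unit normal n̂ = (p₁ × p₂)/|p₁ × p₂|.
Here n̂_z ≈ +0.215; the vertex latitude is φ_max = arccos|n̂_z| ≈ 77.6°.
Check via Clairaut: cos φ_max = |cos φ₁| · sin C = cos(62.7°)·sin(28.0°) ≈ 0.215, again giving ≈ 77.6°.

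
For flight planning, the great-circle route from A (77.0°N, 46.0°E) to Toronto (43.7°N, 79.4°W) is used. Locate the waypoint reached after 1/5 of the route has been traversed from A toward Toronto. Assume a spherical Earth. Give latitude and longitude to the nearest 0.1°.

Write both endpoints as unit vectors p₁, p₂ with components (cos φ cos λ, cos φ sin λ, sin φ).
The central angle between the endpoints is δ = arccos(p₁·p₂) ≈ 0.953 rad (54.6°).
Interpolate at f = 1/5 with slerp weights a = sin((1−f)δ)/sin δ ≈ 0.847, b = sin(fδ)/sin δ ≈ 0.232.
p = a·p₁ + b·p₂ ≈ (0.163, -0.028, 0.986); φ = arcsin(p_z) ≈ 80.46°, λ = atan2(p_y, p_x) ≈ -9.75°.

≈ (80.5°N, 9.8°W)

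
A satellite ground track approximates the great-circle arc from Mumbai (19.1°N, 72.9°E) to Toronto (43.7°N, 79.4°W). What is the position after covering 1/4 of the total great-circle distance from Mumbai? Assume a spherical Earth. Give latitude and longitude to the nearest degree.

Convert each endpoint to a unit vector on the sphere (x = cos φ cos λ, y = cos φ sin λ, z = sin φ).
The central angle between the endpoints is δ = arccos(p₁·p₂) ≈ 1.959 rad (112.3°).
Interpolate at f = 1/4 with slerp weights a = sin((1−f)δ)/sin δ ≈ 1.075, b = sin(fδ)/sin δ ≈ 0.508.
p = a·p₁ + b·p₂ ≈ (0.366, 0.610, 0.703); φ = arcsin(p_z) ≈ 44.67°, λ = atan2(p_y, p_x) ≈ 59.00°.

≈ 45°N, 59°E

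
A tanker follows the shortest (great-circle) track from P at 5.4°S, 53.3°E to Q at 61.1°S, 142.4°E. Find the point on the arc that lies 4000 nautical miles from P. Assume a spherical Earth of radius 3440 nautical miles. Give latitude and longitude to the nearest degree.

≈ 57°S, 108°E

Convert each endpoint to a unit vector on the sphere (x = cos φ cos λ, y = cos φ sin λ, z = sin φ).
The central angle between the endpoints is δ = arccos(p₁·p₂) ≈ 1.481 rad (84.8°). The total great-circle distance is δ·R ≈ 1.481 × 3440 ≈ 5094 nmi, so the target fraction is f = 4000/5094 ≈ 0.785.
Interpolate at f ≈ 0.785 with slerp weights a = sin((1−f)δ)/sin δ ≈ 0.314, b = sin(fδ)/sin δ ≈ 0.922.
p = a·p₁ + b·p₂ ≈ (-0.166, 0.522, -0.836); φ = arcsin(p_z) ≈ -56.76°, λ = atan2(p_y, p_x) ≈ 107.65°.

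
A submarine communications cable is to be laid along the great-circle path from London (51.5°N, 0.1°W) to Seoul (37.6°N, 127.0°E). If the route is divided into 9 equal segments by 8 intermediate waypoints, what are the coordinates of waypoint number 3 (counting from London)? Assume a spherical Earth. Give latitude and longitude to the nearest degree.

Write both endpoints as unit vectors p₁, p₂ with components (cos φ cos λ, cos φ sin λ, sin φ).
The central angle between the endpoints is δ = arccos(p₁·p₂) ≈ 1.390 rad (79.6°).
Interpolate at f = 3/9 with slerp weights a = sin((1−f)δ)/sin δ ≈ 0.813, b = sin(fδ)/sin δ ≈ 0.454.
p = a·p₁ + b·p₂ ≈ (0.289, 0.287, 0.913); φ = arcsin(p_z) ≈ 65.97°, λ = atan2(p_y, p_x) ≈ 44.72°.

≈ 66°N, 45°E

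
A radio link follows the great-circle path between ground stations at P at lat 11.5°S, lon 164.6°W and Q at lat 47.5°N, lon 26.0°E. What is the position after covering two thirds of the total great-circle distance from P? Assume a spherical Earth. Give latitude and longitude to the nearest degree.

≈ lat 77°N, lon 132°E

Convert each endpoint to a unit vector on the sphere (x = cos φ cos λ, y = cos φ sin λ, z = sin φ).
The central angle between the endpoints is δ = arccos(p₁·p₂) ≈ 2.494 rad (142.9°).
Interpolate at f = 2/3 with slerp weights a = sin((1−f)δ)/sin δ ≈ 1.225, b = sin(fδ)/sin δ ≈ 1.651.
p = a·p₁ + b·p₂ ≈ (-0.155, 0.170, 0.973); φ = arcsin(p_z) ≈ 76.69°, λ = atan2(p_y, p_x) ≈ 132.31°.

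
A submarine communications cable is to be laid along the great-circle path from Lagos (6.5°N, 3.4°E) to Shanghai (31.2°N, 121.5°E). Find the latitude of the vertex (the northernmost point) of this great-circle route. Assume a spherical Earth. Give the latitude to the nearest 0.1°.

≈ 37.1°N

The great circle lies in the plane with unit normal n̂ = (p₁ × p₂)/|p₁ × p₂|.
Here n̂_z ≈ +0.798; the vertex latitude is φ_max = arccos|n̂_z| ≈ 37.1°.
Check via Clairaut: cos φ_max = |cos φ₁| · sin C = cos(6.5°)·sin(53.4°) ≈ 0.798, again giving ≈ 37.1°.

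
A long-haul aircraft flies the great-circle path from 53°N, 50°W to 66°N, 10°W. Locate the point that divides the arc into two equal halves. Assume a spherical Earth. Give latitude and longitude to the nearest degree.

Write both endpoints as unit vectors p₁, p₂ with components (cos φ cos λ, cos φ sin λ, sin φ).
The central angle between the endpoints is δ = arccos(p₁·p₂) ≈ 0.410 rad (23.5°).
Interpolate at f = 1/2 with slerp weights a = sin((1−f)δ)/sin δ ≈ 0.511, b = sin(fδ)/sin δ ≈ 0.511.
p = a·p₁ + b·p₂ ≈ (0.402, -0.272, 0.874); φ = arcsin(p_z) ≈ 60.97°, λ = atan2(p_y, p_x) ≈ -34.03°.

≈ 61°N, 34°W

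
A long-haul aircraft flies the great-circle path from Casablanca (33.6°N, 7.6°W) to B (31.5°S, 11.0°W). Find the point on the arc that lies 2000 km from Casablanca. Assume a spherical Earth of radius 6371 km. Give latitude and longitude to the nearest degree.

≈ (16°N, 9°W)

Write both endpoints as unit vectors p₁, p₂ with components (cos φ cos λ, cos φ sin λ, sin φ).
The central angle between the endpoints is δ = arccos(p₁·p₂) ≈ 1.138 rad (65.2°). The total great-circle distance is δ·R ≈ 1.138 × 6371 ≈ 7248 km, so the target fraction is f = 2000/7248 ≈ 0.276.
Interpolate at f ≈ 0.276 with slerp weights a = sin((1−f)δ)/sin δ ≈ 0.808, b = sin(fδ)/sin δ ≈ 0.340.
p = a·p₁ + b·p₂ ≈ (0.952, -0.144, 0.270); φ = arcsin(p_z) ≈ 15.64°, λ = atan2(p_y, p_x) ≈ -8.62°.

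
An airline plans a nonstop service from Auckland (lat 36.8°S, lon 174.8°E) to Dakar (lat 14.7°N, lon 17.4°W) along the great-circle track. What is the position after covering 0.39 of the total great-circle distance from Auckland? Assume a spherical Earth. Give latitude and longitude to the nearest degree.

Write both endpoints as unit vectors p₁, p₂ with components (cos φ cos λ, cos φ sin λ, sin φ).
The central angle between the endpoints is δ = arccos(p₁·p₂) ≈ 2.712 rad (155.4°).
Interpolate at f = 0.39 with slerp weights a = sin((1−f)δ)/sin δ ≈ 2.391, b = sin(fδ)/sin δ ≈ 2.091.
p = a·p₁ + b·p₂ ≈ (0.023, -0.431, -0.902); φ = arcsin(p_z) ≈ -64.42°, λ = atan2(p_y, p_x) ≈ -86.99°.

≈ lat 64°S, lon 87°W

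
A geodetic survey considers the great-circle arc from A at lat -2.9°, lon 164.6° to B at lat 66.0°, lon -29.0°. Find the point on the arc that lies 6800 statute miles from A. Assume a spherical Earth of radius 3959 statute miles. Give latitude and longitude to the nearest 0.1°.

Convert each endpoint to a unit vector on the sphere (x = cos φ cos λ, y = cos φ sin λ, z = sin φ).
The central angle between the endpoints is δ = arccos(p₁·p₂) ≈ 2.028 rad (116.2°). The total great-circle distance is δ·R ≈ 2.028 × 3959 ≈ 8027 mi, so the target fraction is f = 6800/8027 ≈ 0.847.
Interpolate at f ≈ 0.847 with slerp weights a = sin((1−f)δ)/sin δ ≈ 0.340, b = sin(fδ)/sin δ ≈ 1.102.
p = a·p₁ + b·p₂ ≈ (0.065, -0.127, 0.990); φ = arcsin(p_z) ≈ 81.79°, λ = atan2(p_y, p_x) ≈ -62.98°.

≈ lat 81.8°, lon -63.0°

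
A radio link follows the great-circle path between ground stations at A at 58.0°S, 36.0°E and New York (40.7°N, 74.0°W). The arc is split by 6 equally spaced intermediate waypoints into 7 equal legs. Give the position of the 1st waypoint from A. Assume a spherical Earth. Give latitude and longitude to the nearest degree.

≈ 50°S, 6°E

Write both endpoints as unit vectors p₁, p₂ with components (cos φ cos λ, cos φ sin λ, sin φ).
The central angle between the endpoints is δ = arccos(p₁·p₂) ≈ 2.333 rad (133.7°).
Interpolate at f = 1/7 with slerp weights a = sin((1−f)δ)/sin δ ≈ 1.257, b = sin(fδ)/sin δ ≈ 0.452.
p = a·p₁ + b·p₂ ≈ (0.633, 0.062, -0.771); φ = arcsin(p_z) ≈ -50.47°, λ = atan2(p_y, p_x) ≈ 5.59°.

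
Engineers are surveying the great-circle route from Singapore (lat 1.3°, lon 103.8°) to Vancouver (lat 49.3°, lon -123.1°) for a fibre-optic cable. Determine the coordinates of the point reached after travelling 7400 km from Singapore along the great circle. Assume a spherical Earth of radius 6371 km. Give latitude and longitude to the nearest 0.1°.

Convert each endpoint to a unit vector on the sphere (x = cos φ cos λ, y = cos φ sin λ, z = sin φ).
The central angle between the endpoints is δ = arccos(p₁·p₂) ≈ 2.013 rad (115.4°). The total great-circle distance is δ·R ≈ 2.013 × 6371 ≈ 12827 km, so the target fraction is f = 7400/12827 ≈ 0.577.
Interpolate at f ≈ 0.577 with slerp weights a = sin((1−f)δ)/sin δ ≈ 0.833, b = sin(fδ)/sin δ ≈ 1.015.
p = a·p₁ + b·p₂ ≈ (-0.560, 0.254, 0.789); φ = arcsin(p_z) ≈ 52.05°, λ = atan2(p_y, p_x) ≈ 155.62°.

≈ lat 52.1°, lon 155.6°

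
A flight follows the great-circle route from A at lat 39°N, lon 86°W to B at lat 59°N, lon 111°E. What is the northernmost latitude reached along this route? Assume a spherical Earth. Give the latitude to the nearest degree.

The great circle lies in the plane with unit normal n̂ = (p₁ × p₂)/|p₁ × p₂|.
Here n̂_z ≈ -0.118; the vertex latitude is φ_max = arccos|n̂_z| ≈ 83.2°.

≈ 83°N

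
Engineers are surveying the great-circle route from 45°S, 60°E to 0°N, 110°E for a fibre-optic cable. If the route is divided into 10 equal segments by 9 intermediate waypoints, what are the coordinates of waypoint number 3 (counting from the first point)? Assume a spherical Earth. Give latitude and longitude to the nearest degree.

Write both endpoints as unit vectors p₁, p₂ with components (cos φ cos λ, cos φ sin λ, sin φ).
The central angle between the endpoints is δ = arccos(p₁·p₂) ≈ 1.099 rad (63.0°).
Interpolate at f = 3/10 with slerp weights a = sin((1−f)δ)/sin δ ≈ 0.781, b = sin(fδ)/sin δ ≈ 0.363.
p = a·p₁ + b·p₂ ≈ (0.152, 0.820, -0.552); φ = arcsin(p_z) ≈ -33.52°, λ = atan2(p_y, p_x) ≈ 79.51°.

≈ 34°S, 80°E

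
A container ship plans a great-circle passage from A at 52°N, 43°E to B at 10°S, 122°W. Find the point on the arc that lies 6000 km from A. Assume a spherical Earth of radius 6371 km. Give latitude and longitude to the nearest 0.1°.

≈ 67.9°N, 84.7°W

Convert each endpoint to a unit vector on the sphere (x = cos φ cos λ, y = cos φ sin λ, z = sin φ).
The central angle between the endpoints is δ = arccos(p₁·p₂) ≈ 2.378 rad (136.3°). The total great-circle distance is δ·R ≈ 2.378 × 6371 ≈ 15151 km, so the target fraction is f = 6000/15151 ≈ 0.396.
Interpolate at f ≈ 0.396 with slerp weights a = sin((1−f)δ)/sin δ ≈ 1.433, b = sin(fδ)/sin δ ≈ 1.170.
p = a·p₁ + b·p₂ ≈ (0.035, -0.375, 0.926); φ = arcsin(p_z) ≈ 67.88°, λ = atan2(p_y, p_x) ≈ -84.66°.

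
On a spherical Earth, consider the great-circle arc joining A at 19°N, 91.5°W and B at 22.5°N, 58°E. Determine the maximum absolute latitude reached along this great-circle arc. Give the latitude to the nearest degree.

≈ 55°N

The great circle lies in the plane with unit normal n̂ = (p₁ × p₂)/|p₁ × p₂|.
Here n̂_z ≈ +0.570; the vertex latitude is φ_max = arccos|n̂_z| ≈ 55.3°.
Check via Clairaut: cos φ_max = |cos φ₁| · sin C = cos(19.0°)·sin(37.1°) ≈ 0.570, again giving ≈ 55.3°.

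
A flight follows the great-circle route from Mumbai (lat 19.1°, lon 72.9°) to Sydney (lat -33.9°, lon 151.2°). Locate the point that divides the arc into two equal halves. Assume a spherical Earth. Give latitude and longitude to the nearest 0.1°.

From cos δ = sin φ₁ sin φ₂ + cos φ₁ cos φ₂ cos Δλ, the central angle is δ ≈ 1.594 rad (91.3°).
Interpolate at f = 1/2 with slerp weights a = sin((1−f)δ)/sin δ ≈ 0.716, b = sin(fδ)/sin δ ≈ 0.716.
p = a·p₁ + b·p₂ ≈ (-0.322, 0.932, -0.165); φ = arcsin(p_z) ≈ -9.49°, λ = atan2(p_y, p_x) ≈ 109.03°.

≈ lat -9.5°, lon 109.0°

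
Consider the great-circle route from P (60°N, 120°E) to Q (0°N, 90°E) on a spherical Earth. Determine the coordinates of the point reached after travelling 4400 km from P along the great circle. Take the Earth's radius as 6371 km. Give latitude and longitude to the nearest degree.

Convert each endpoint to a unit vector on the sphere (x = cos φ cos λ, y = cos φ sin λ, z = sin φ).
The central angle between the endpoints is δ = arccos(p₁·p₂) ≈ 1.123 rad (64.3°). The total great-circle distance is δ·R ≈ 1.123 × 6371 ≈ 7154 km, so the target fraction is f = 4400/7154 ≈ 0.615.
Interpolate at f ≈ 0.615 with slerp weights a = sin((1−f)δ)/sin δ ≈ 0.465, b = sin(fδ)/sin δ ≈ 0.707.
p = a·p₁ + b·p₂ ≈ (-0.116, 0.908, 0.403); φ = arcsin(p_z) ≈ 23.74°, λ = atan2(p_y, p_x) ≈ 97.29°.

≈ (24°N, 97°E)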